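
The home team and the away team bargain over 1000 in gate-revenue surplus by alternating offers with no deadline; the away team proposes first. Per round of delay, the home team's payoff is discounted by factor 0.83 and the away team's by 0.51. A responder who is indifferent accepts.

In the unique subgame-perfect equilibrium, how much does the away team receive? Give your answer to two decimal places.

294.78

When the away team proposes, the home team accepts any offer worth at least 0.83 times what the home team would get by proposing next round; and vice versa.
This gives x = 1000 − 0.83y and y = 1000 − 0.51x, where x and y are each side's share when it proposes.
Hence (1 − 0.83·0.51)x = 1000(1 − 0.83), i.e. 0.5767·x = 170.
x ≈ 294.7806; the home team's share is 1000 − x ≈ 705.2194.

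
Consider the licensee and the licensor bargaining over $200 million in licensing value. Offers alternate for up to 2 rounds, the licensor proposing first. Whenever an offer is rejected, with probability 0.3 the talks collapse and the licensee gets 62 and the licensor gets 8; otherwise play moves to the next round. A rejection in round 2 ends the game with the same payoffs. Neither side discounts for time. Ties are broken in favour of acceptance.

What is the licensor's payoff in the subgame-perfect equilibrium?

47

Round 2 (the licensee proposes): the licensor gets 8 if talks fail, so the licensee offers 8 and keeps 192.
Round 1 (the licensor proposes): rejecting gives the licensee an expected 0.7 × 192 + 0.3 × 62 = 153, so the licensor offers 153, keeping 47.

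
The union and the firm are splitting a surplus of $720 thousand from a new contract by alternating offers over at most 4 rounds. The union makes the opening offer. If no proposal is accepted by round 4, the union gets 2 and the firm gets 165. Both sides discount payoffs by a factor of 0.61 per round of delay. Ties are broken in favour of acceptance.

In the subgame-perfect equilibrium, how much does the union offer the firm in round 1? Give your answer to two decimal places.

Round 4 (the firm proposes): the union gets 2 if talks fail, so the firm offers 2 and keeps 718.
Round 3 (the union proposes): the firm can get 718 next round, worth 0.61 × 718 = 437.98 now. The union offers 437.98 and keeps 720 − 437.98 = 282.02.
Round 2 (the firm proposes): the union can get 282.02 next round, worth 0.61 × 282.02 = 172.0322 now, so the firm offers 172.0322, keeping 547.9678.
Round 1 (the union proposes): the firm can get 547.9678 next round, worth 0.61 × 547.9678 = 334.260358 now; the union offers that and keeps 385.739642.

334.26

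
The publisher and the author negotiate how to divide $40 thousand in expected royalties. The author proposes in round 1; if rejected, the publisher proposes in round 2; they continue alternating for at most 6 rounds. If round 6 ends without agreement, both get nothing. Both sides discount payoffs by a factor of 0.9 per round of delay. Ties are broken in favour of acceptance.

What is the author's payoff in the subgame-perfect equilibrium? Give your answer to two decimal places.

Round 6 (the publisher proposes): rejection yields 0 for the author; the publisher offers 0 and keeps 40.
Round 5 (the author proposes): the publisher can get 40 next round, worth 0.9 × 40 = 36 now; the author offers that and keeps 4.
Round 4 (the publisher proposes): the author can get 4 next round, worth 0.9 × 4 = 3.6 now, so the publisher offers 3.6, keeping 36.4.
Round 3 (the author proposes): the publisher can get 36.4 next round, worth 0.9 × 36.4 = 32.76 now; the author offers that and keeps 7.24.
Round 2 (the publisher proposes): the author can get 7.24 next round, worth 0.9 × 7.24 = 6.516 now, so the publisher offers 6.516, keeping 33.484.
Round 1 (the author proposes): the publisher can get 33.484 next round, worth 0.9 × 33.484 = 30.1356 now, so the author offers 30.1356, keeping 9.8644.

9.86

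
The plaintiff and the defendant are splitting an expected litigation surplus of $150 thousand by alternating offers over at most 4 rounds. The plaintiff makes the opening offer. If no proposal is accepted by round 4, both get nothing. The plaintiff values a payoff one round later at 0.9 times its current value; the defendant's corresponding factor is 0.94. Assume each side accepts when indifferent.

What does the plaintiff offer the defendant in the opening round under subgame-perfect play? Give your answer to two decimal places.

133.39

By backward induction:
Round 4 (the defendant proposes): the plaintiff will accept anything ≥ 0, so the defendant offers 0 and keeps 150.
Round 3 (the plaintiff proposes): the defendant can get 150 next round, worth 0.94 × 150 = 141 now; the plaintiff offers that and keeps 9.
Round 2 (the defendant proposes): the plaintiff can get 9 next round, worth 0.9 × 9 = 8.1 now; the defendant offers that and keeps 141.9.
Round 1 (the plaintiff proposes): the defendant can get 141.9 next round, worth 0.94 × 141.9 = 133.386 now. The plaintiff offers 133.386 and keeps 150 − 133.386 = 16.614.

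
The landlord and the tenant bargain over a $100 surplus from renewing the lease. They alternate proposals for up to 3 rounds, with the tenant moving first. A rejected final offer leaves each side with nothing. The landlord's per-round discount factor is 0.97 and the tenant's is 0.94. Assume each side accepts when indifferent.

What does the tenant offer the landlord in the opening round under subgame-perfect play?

Round 3 (the tenant proposes): the landlord will accept anything ≥ 0, so the tenant offers 0 and keeps 100.
Round 2 (the landlord proposes): the tenant can get 100 next round, worth 0.94 × 100 = 94 now. The landlord offers 94 and keeps 100 − 94 = 6.
Round 1 (the tenant proposes): the landlord can get 6 next round, worth 0.97 × 6 = 5.82 now. The tenant offers 5.82 and keeps 100 − 5.82 = 94.18.

5.82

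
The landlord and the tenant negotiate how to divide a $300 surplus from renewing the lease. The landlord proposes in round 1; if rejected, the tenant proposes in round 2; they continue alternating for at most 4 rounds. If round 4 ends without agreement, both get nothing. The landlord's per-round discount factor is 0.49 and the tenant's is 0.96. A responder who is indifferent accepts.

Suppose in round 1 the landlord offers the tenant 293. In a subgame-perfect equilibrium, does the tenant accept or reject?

Accept

Round 4 (the tenant proposes): rejection yields 0 for the landlord; the tenant offers 0 and keeps 300.
Round 3 (the landlord proposes): the tenant can get 300 next round, worth 0.96 × 300 = 288 now. The landlord offers 288 and keeps 300 − 288 = 12.
Round 2 (the tenant proposes): the landlord can get 12 next round, worth 0.49 × 12 = 5.88 now, so the tenant offers 5.88, keeping 294.12.
So by rejecting in round 1, the tenant gets 294.12 next round, worth 0.96 × 294.12 = 282.3552 now.
Offer 293 ≥ 282.3552, so the tenant accepts.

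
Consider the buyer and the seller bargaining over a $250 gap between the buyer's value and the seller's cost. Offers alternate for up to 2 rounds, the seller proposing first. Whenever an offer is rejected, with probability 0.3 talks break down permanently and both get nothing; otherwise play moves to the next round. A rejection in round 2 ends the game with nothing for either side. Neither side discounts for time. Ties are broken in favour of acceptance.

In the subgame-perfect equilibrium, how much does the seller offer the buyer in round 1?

175

Round 2 (the buyer proposes): rejection yields 0 for the seller; the buyer offers 0 and keeps 250.
Round 1 (the seller proposes): rejecting gives the buyer an expected 0.7 × 250 = 175. The seller offers 175 and keeps 250 − 175 = 75.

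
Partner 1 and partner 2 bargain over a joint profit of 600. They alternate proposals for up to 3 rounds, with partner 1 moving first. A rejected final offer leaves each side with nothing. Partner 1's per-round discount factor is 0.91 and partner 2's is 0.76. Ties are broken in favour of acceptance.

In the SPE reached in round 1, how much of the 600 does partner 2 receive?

Work backward from the last round.
Round 3 (partner 1 proposes): rejection yields 0 for partner 2; partner 1 offers 0 and keeps 600.
Round 2 (partner 2 proposes): partner 1 can get 600 next round, worth 0.91 × 600 = 546 now. Partner 2 offers 546 and keeps 600 − 546 = 54.
Round 1 (partner 1 proposes): partner 2 can get 54 next round, worth 0.76 × 54 = 41.04 now; partner 1 offers that and keeps 558.96.

41.04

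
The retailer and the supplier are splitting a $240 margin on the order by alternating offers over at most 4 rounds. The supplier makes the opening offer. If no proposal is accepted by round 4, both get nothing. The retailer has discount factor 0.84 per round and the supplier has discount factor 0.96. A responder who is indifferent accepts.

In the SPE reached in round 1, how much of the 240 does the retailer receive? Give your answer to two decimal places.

170.63

Round 4 (the retailer proposes): the supplier will accept anything ≥ 0, so the retailer offers 0 and keeps 240.
Round 3 (the supplier proposes): the retailer can get 240 next round, worth 0.84 × 240 = 201.6 now. The supplier offers 201.6 and keeps 240 − 201.6 = 38.4.
Round 2 (the retailer proposes): the supplier can get 38.4 next round, worth 0.96 × 38.4 = 36.864 now, so the retailer offers 36.864, keeping 203.136.
Round 1 (the supplier proposes): the retailer can get 203.136 next round, worth 0.84 × 203.136 = 170.63424 now, so the supplier offers 170.63424, keeping 69.36576.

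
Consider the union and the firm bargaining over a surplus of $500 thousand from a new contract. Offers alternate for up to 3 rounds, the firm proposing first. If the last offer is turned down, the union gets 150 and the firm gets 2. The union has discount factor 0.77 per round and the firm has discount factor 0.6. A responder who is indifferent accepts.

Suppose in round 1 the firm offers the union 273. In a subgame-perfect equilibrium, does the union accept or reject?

Accept

Round 3 (the firm proposes): the union gets 150 if talks fail, so the firm offers 150 and keeps 350.
Round 2 (the union proposes): the firm can get 350 next round, worth 0.6 × 350 = 210 now; the union offers that and keeps 290.
So by rejecting in round 1, the union gets 290 next round, worth 0.77 × 290 = 223.3 now.
Offer 273 ≥ 223.3, so the union accepts.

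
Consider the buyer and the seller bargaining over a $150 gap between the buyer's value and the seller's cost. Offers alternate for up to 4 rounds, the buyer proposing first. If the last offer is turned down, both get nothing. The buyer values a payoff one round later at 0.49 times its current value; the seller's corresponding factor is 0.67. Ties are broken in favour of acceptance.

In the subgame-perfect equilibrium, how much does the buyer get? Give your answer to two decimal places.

Round 4 (the seller proposes): the buyer will accept anything ≥ 0, so the seller offers 0 and keeps 150.
Round 3 (the buyer proposes): the seller can get 150 next round, worth 0.67 × 150 = 100.5 now. The buyer offers 100.5 and keeps 150 − 100.5 = 49.5.
Round 2 (the seller proposes): the buyer can get 49.5 next round, worth 0.49 × 49.5 = 24.255 now. The seller offers 24.255 and keeps 150 − 24.255 = 125.745.
Round 1 (the buyer proposes): the seller can get 125.745 next round, worth 0.67 × 125.745 = 84.24915 now, so the buyer offers 84.24915, keeping 65.75085.

65.75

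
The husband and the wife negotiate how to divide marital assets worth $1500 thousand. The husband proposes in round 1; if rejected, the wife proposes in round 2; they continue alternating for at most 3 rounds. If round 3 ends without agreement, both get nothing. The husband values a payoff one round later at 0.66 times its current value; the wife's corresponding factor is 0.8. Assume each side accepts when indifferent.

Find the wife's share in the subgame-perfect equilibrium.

408

By backward induction:
Round 3 (the husband proposes): the wife will accept anything ≥ 0, so the husband offers 0 and keeps 1500.
Round 2 (the wife proposes): the husband can get 1500 next round, worth 0.66 × 1500 = 990 now, so the wife offers 990, keeping 510.
Round 1 (the husband proposes): the wife can get 510 next round, worth 0.8 × 510 = 408 now, so the husband offers 408, keeping 1092.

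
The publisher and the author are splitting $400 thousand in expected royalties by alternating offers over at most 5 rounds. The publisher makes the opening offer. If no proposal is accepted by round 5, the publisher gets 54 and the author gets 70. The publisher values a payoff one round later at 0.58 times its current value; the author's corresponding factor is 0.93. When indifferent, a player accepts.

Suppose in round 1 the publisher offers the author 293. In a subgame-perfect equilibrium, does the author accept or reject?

Round 5 (the publisher proposes): the author gets 70 if talks fail, so the publisher offers 70 and keeps 330.
Round 4 (the author proposes): the publisher can get 330 next round, worth 0.58 × 330 = 191.4 now; the author offers that and keeps 208.6.
Round 3 (the publisher proposes): the author can get 208.6 next round, worth 0.93 × 208.6 = 193.998 now. The publisher offers 193.998 and keeps 400 − 193.998 = 206.002.
Round 2 (the author proposes): the publisher can get 206.002 next round, worth 0.58 × 206.002 = 119.48116 now. The author offers 119.48116 and keeps 400 − 119.48116 = 280.51884.
So by rejecting in round 1, the author gets 280.51884 next round, worth 0.93 × 280.51884 = 260.8825212 now.
Offer 293 ≥ 260.8825212, so the author accepts.

Accept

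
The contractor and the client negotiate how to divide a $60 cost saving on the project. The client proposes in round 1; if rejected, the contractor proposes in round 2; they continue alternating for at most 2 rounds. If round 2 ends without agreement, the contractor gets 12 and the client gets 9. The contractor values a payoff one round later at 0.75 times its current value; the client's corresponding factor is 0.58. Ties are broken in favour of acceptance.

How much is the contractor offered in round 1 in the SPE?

38.25

Round 2 (the contractor proposes): the client gets 9 if talks fail, so the contractor offers 9 and keeps 51.
Round 1 (the client proposes): the contractor can get 51 next round, worth 0.75 × 51 = 38.25 now, so the client offers 38.25, keeping 21.75.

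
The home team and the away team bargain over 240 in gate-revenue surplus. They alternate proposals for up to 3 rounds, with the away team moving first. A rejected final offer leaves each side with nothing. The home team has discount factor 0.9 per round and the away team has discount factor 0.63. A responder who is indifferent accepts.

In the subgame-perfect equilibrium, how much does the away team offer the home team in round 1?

79.92

Round 3 (the away team proposes): rejection yields 0 for the home team; the away team offers 0 and keeps 240.
Round 2 (the home team proposes): the away team can get 240 next round, worth 0.63 × 240 = 151.2 now, so the home team offers 151.2, keeping 88.8.
Round 1 (the away team proposes): the home team can get 88.8 next round, worth 0.9 × 88.8 = 79.92 now; the away team offers that and keeps 160.08.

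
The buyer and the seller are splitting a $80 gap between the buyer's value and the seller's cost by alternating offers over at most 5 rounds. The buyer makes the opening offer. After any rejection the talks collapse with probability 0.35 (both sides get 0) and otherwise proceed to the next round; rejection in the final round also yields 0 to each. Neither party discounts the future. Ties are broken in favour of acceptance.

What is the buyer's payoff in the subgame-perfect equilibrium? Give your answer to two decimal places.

Round 5 (the buyer proposes): the seller will accept anything ≥ 0, so the buyer offers 0 and keeps 80.
Round 4 (the seller proposes): rejecting gives the buyer an expected 0.65 × 80 = 52; the seller offers that and keeps 28.
Round 3 (the buyer proposes): rejecting gives the seller an expected 0.65 × 28 = 18.2; the buyer offers that and keeps 61.8.
Round 2 (the seller proposes): rejecting gives the buyer an expected 0.65 × 61.8 = 40.17, so the seller offers 40.17, keeping 39.83.
Round 1 (the buyer proposes): rejecting gives the seller an expected 0.65 × 39.83 = 25.8895, so the buyer offers 25.8895, keeping 54.1105.

54.11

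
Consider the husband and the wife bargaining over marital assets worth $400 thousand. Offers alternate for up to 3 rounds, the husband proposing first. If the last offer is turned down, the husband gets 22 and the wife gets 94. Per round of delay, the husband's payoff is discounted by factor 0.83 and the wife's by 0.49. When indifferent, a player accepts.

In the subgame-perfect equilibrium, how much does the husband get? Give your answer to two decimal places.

Round 3 (the husband proposes): the wife gets 94 if talks fail, so the husband offers 94 and keeps 306.
Round 2 (the wife proposes): the husband can get 306 next round, worth 0.83 × 306 = 253.98 now, so the wife offers 253.98, keeping 146.02.
Round 1 (the husband proposes): the wife can get 146.02 next round, worth 0.49 × 146.02 = 71.5498 now; the husband offers that and keeps 328.4502.

328.45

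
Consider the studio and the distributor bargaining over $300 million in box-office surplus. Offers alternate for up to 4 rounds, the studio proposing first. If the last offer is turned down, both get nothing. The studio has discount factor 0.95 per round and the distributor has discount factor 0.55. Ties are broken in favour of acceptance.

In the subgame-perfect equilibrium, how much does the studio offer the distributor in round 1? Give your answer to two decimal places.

By backward induction:
Round 4 (the distributor proposes): the studio will accept anything ≥ 0, so the distributor offers 0 and keeps 300.
Round 3 (the studio proposes): the distributor can get 300 next round, worth 0.55 × 300 = 165 now, so the studio offers 165, keeping 135.
Round 2 (the distributor proposes): the studio can get 135 next round, worth 0.95 × 135 = 128.25 now, so the distributor offers 128.25, keeping 171.75.
Round 1 (the studio proposes): the distributor can get 171.75 next round, worth 0.55 × 171.75 = 94.4625 now, so the studio offers 94.4625, keeping 205.5375.

94.46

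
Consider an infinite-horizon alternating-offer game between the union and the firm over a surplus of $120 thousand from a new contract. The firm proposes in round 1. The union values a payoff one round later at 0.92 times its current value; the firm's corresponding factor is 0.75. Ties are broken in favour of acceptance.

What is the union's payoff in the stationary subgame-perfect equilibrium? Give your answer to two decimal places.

When the firm proposes, the union accepts any offer worth at least 0.92 times what the union would get by proposing next round; and vice versa.
This gives x = 120 − 0.92y and y = 120 − 0.75x, where x and y are each side's share when it proposes.
Hence (1 − 0.92·0.75)x = 120(1 − 0.92), i.e. 0.31·x = 9.6.
x ≈ 30.9677; the union's share is 120 − x ≈ 89.0323.

89.03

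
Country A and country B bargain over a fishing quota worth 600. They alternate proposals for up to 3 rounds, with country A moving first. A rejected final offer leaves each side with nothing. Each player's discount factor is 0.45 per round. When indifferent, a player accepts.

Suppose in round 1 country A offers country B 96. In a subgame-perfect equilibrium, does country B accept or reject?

Reject

Work out country B's continuation value if the offer is rejected.
Round 3 (country A proposes): rejection yields 0 for country B; country A offers 0 and keeps 600.
Round 2 (country B proposes): country A can get 600 next round, worth 0.45 × 600 = 270 now, so country B offers 270, keeping 330.
So by rejecting in round 1, country B gets 330 next round, worth 0.45 × 330 = 148.5 now.
Offer 96 < 148.5, so country B rejects.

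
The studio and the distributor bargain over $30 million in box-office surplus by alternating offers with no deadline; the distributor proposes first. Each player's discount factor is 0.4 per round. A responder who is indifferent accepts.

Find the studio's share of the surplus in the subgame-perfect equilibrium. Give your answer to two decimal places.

8.57

In a stationary SPE each proposer offers the other exactly their discounted continuation value.
If the distributor keeps x when proposing and the studio keeps y when proposing, then x = 30 − 0.4y and y = 30 − 0.4x.
Solving: x = 30(1 − 0.4) / (1 − 0.4·0.4) = 18 / 0.84 ≈ 21.4286.
The studio gets 30 − 21.4286 ≈ 8.5714.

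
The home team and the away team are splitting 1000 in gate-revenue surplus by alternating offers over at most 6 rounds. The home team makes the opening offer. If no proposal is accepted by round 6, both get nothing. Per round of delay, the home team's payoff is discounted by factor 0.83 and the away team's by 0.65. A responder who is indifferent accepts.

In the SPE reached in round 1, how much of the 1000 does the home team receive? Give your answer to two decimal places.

640.70

Round 6 (the away team proposes): rejection yields 0 for the home team; the away team offers 0 and keeps 1000.
Round 5 (the home team proposes): the away team can get 1000 next round, worth 0.65 × 1000 = 650 now; the home team offers that and keeps 350.
Round 4 (the away team proposes): the home team can get 350 next round, worth 0.83 × 350 = 290.5 now; the away team offers that and keeps 709.5.
Round 3 (the home team proposes): the away team can get 709.5 next round, worth 0.65 × 709.5 = 461.175 now; the home team offers that and keeps 538.825.
Round 2 (the away team proposes): the home team can get 538.825 next round, worth 0.83 × 538.825 = 447.22475 now. The away team offers 447.22475 and keeps 1000 − 447.22475 = 552.77525.
Round 1 (the home team proposes): the away team can get 552.77525 next round, worth 0.65 × 552.77525 = 359.3039125 now. The home team offers 359.3039125 and keeps 1000 − 359.3039125 = 640.6960875.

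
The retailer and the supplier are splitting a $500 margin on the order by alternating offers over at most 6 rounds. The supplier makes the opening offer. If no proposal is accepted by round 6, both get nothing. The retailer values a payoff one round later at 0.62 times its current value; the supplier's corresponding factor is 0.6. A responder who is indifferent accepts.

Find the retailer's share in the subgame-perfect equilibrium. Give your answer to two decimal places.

213.03

Work backward from the last round.
Round 6 (the retailer proposes): the supplier will accept anything ≥ 0, so the retailer offers 0 and keeps 500.
Round 5 (the supplier proposes): the retailer can get 500 next round, worth 0.62 × 500 = 310 now. The supplier offers 310 and keeps 500 − 310 = 190.
Round 4 (the retailer proposes): the supplier can get 190 next round, worth 0.6 × 190 = 114 now; the retailer offers that and keeps 386.
Round 3 (the supplier proposes): the retailer can get 386 next round, worth 0.62 × 386 = 239.32 now, so the supplier offers 239.32, keeping 260.68.
Round 2 (the retailer proposes): the supplier can get 260.68 next round, worth 0.6 × 260.68 = 156.408 now, so the retailer offers 156.408, keeping 343.592.
Round 1 (the supplier proposes): the retailer can get 343.592 next round, worth 0.62 × 343.592 = 213.02704 now. The supplier offers 213.02704 and keeps 500 − 213.02704 = 286.97296.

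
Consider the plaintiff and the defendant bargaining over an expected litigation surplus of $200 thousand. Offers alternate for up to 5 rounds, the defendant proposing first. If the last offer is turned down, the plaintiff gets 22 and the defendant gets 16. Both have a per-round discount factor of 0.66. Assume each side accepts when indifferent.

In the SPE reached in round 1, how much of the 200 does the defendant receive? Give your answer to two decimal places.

131.40

Round 5 (the defendant proposes): the plaintiff gets 22 if talks fail, so the defendant offers 22 and keeps 178.
Round 4 (the plaintiff proposes): the defendant can get 178 next round, worth 0.66 × 178 = 117.48 now, so the plaintiff offers 117.48, keeping 82.52.
Round 3 (the defendant proposes): the plaintiff can get 82.52 next round, worth 0.66 × 82.52 = 54.4632 now; the defendant offers that and keeps 145.5368.
Round 2 (the plaintiff proposes): the defendant can get 145.5368 next round, worth 0.66 × 145.5368 = 96.054288 now. The plaintiff offers 96.054288 and keeps 200 − 96.054288 = 103.945712.
Round 1 (the defendant proposes): the plaintiff can get 103.945712 next round, worth 0.66 × 103.945712 = 68.60416992 now; the defendant offers that and keeps 131.39583008.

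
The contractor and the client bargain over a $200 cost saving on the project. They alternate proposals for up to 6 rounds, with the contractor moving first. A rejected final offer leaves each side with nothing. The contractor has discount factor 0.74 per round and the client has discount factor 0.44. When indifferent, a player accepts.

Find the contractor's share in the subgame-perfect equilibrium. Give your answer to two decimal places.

Round 6 (the client proposes): rejection yields 0 for the contractor; the client offers 0 and keeps 200.
Round 5 (the contractor proposes): the client can get 200 next round, worth 0.44 × 200 = 88 now; the contractor offers that and keeps 112.
Round 4 (the client proposes): the contractor can get 112 next round, worth 0.74 × 112 = 82.88 now; the client offers that and keeps 117.12.
Round 3 (the contractor proposes): the client can get 117.12 next round, worth 0.44 × 117.12 = 51.5328 now, so the contractor offers 51.5328, keeping 148.4672.
Round 2 (the client proposes): the contractor can get 148.4672 next round, worth 0.74 × 148.4672 = 109.865728 now. The client offers 109.865728 and keeps 200 − 109.865728 = 90.134272.
Round 1 (the contractor proposes): the client can get 90.134272 next round, worth 0.44 × 90.134272 = 39.65907968 now. The contractor offers 39.65907968 and keeps 200 − 39.65907968 = 160.34092032.

160.34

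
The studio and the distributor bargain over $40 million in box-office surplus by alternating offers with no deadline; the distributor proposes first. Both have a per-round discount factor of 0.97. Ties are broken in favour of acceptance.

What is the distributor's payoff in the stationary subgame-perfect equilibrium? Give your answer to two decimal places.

In a stationary SPE each proposer offers the other exactly their discounted continuation value.
If the distributor keeps x when proposing and the studio keeps y when proposing, then x = 40 − 0.97y and y = 40 − 0.97x.
Solving: x = 40(1 − 0.97) / (1 − 0.97·0.97) = 1.2 / 0.0591 ≈ 20.3046.
The studio gets 40 − 20.3046 ≈ 19.6954.

20.30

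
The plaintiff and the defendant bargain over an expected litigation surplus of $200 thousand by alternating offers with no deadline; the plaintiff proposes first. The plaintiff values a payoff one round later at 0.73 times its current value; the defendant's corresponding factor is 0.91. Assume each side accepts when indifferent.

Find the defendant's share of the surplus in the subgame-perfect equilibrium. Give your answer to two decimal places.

146.38

Let x be the plaintiff's share when the plaintiff proposes and y be the defendant's share when the defendant proposes.
The defendant accepts iff offered ≥ 0.91·y, so x = 200 − 0.91y. Symmetrically y = 200 − 0.73x.
Substituting: x = 200 − 0.91(200 − 0.73x), giving x(1 − 0.73·0.91) = 200(1 − 0.91).
So x = 200 × 0.09 / 0.3357 ≈ 53.6193, and the defendant receives 200 − x ≈ 146.3807.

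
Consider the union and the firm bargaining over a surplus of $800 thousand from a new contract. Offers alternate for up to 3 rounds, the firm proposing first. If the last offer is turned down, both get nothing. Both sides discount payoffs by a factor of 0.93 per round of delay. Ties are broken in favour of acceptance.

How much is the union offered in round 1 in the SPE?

By backward induction:
Round 3 (the firm proposes): the union will accept anything ≥ 0, so the firm offers 0 and keeps 800.
Round 2 (the union proposes): the firm can get 800 next round, worth 0.93 × 800 = 744 now; the union offers that and keeps 56.
Round 1 (the firm proposes): the union can get 56 next round, worth 0.93 × 56 = 52.08 now. The firm offers 52.08 and keeps 800 − 52.08 = 747.92.

52.08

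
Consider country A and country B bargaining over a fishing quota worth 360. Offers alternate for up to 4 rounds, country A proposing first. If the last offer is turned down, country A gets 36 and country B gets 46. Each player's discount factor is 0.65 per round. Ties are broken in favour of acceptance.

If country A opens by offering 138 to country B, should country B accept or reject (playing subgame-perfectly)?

Round 4 (country B proposes): country A gets 36 if talks fail, so country B offers 36 and keeps 324.
Round 3 (country A proposes): country B can get 324 next round, worth 0.65 × 324 = 210.6 now. Country A offers 210.6 and keeps 360 − 210.6 = 149.4.
Round 2 (country B proposes): country A can get 149.4 next round, worth 0.65 × 149.4 = 97.11 now, so country B offers 97.11, keeping 262.89.
So by rejecting in round 1, country B gets 262.89 next round, worth 0.65 × 262.89 = 170.8785 now.
Offer 138 < 170.8785, so country B rejects.

Reject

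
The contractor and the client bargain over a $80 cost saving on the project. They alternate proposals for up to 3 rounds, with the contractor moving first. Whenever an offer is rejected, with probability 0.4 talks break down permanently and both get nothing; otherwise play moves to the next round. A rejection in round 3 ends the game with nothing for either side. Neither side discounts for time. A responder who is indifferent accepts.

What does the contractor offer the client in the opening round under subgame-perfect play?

Round 3 (the contractor proposes): the client will accept anything ≥ 0, so the contractor offers 0 and keeps 80.
Round 2 (the client proposes): rejecting gives the contractor an expected 0.6 × 80 = 48, so the client offers 48, keeping 32.
Round 1 (the contractor proposes): rejecting gives the client an expected 0.6 × 32 = 19.2. The contractor offers 19.2 and keeps 80 − 19.2 = 60.8.

19.2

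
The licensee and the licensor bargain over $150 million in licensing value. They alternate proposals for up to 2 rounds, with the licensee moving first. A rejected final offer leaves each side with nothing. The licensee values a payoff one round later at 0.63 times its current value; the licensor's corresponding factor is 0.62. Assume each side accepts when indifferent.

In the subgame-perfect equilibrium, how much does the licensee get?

By backward induction:
Round 2 (the licensor proposes): the licensee will accept anything ≥ 0, so the licensor offers 0 and keeps 150.
Round 1 (the licensee proposes): the licensor can get 150 next round, worth 0.62 × 150 = 93 now. The licensee offers 93 and keeps 150 − 93 = 57.

57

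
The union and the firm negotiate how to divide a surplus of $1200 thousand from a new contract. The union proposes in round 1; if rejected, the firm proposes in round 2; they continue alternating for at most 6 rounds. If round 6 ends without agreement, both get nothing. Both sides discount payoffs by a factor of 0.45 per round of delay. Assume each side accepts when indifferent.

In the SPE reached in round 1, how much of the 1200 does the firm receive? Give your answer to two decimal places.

By backward induction:
Round 6 (the firm proposes): the union will accept anything ≥ 0, so the firm offers 0 and keeps 1200.
Round 5 (the union proposes): the firm can get 1200 next round, worth 0.45 × 1200 = 540 now, so the union offers 540, keeping 660.
Round 4 (the firm proposes): the union can get 660 next round, worth 0.45 × 660 = 297 now; the firm offers that and keeps 903.
Round 3 (the union proposes): the firm can get 903 next round, worth 0.45 × 903 = 406.35 now, so the union offers 406.35, keeping 793.65.
Round 2 (the firm proposes): the union can get 793.65 next round, worth 0.45 × 793.65 = 357.1425 now. The firm offers 357.1425 and keeps 1200 − 357.1425 = 842.8575.
Round 1 (the union proposes): the firm can get 842.8575 next round, worth 0.45 × 842.8575 = 379.285875 now, so the union offers 379.285875, keeping 820.714125.

379.29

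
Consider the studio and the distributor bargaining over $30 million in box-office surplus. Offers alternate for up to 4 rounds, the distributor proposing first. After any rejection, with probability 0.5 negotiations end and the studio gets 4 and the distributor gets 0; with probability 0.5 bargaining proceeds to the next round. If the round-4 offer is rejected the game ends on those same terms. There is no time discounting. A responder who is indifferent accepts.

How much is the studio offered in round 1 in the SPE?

By backward induction:
Round 4 (the studio proposes): the distributor will accept anything ≥ 0, so the studio offers 0 and keeps 30.
Round 3 (the distributor proposes): rejecting gives the studio an expected 0.5 × 30 + 0.5 × 4 = 17; the distributor offers that and keeps 13.
Round 2 (the studio proposes): rejecting gives the distributor an expected 0.5 × 13 = 6.5; the studio offers that and keeps 23.5.
Round 1 (the distributor proposes): rejecting gives the studio an expected 0.5 × 23.5 + 0.5 × 4 = 13.75, so the distributor offers 13.75, keeping 16.25.

13.75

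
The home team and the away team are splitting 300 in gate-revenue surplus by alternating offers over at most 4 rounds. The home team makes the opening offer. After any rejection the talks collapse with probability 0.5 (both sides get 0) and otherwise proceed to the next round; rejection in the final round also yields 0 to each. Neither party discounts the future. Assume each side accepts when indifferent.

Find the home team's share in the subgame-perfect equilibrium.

187.5

Round 4 (the away team proposes): the home team will accept anything ≥ 0, so the away team offers 0 and keeps 300.
Round 3 (the home team proposes): rejecting gives the away team an expected 0.5 × 300 = 150. The home team offers 150 and keeps 300 − 150 = 150.
Round 2 (the away team proposes): rejecting gives the home team an expected 0.5 × 150 = 75. The away team offers 75 and keeps 300 − 75 = 225.
Round 1 (the home team proposes): rejecting gives the away team an expected 0.5 × 225 = 112.5; the home team offers that and keeps 187.5.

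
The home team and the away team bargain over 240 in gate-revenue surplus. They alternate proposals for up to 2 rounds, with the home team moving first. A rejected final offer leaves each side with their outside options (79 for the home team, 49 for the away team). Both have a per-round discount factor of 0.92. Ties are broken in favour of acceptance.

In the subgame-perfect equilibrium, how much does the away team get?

148.12

Round 2 (the away team proposes): the home team gets 79 if talks fail, so the away team offers 79 and keeps 161.
Round 1 (the home team proposes): the away team can get 161 next round, worth 0.92 × 161 = 148.12 now, so the home team offers 148.12, keeping 91.88.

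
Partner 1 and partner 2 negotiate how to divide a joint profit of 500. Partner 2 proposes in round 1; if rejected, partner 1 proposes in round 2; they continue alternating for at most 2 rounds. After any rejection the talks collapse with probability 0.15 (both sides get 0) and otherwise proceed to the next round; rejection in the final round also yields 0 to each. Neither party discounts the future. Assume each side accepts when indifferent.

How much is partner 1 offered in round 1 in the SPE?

425

Round 2 (partner 1 proposes): rejection yields 0 for partner 2; partner 1 offers 0 and keeps 500.
Round 1 (partner 2 proposes): rejecting gives partner 1 an expected 0.85 × 500 = 425, so partner 2 offers 425, keeping 75.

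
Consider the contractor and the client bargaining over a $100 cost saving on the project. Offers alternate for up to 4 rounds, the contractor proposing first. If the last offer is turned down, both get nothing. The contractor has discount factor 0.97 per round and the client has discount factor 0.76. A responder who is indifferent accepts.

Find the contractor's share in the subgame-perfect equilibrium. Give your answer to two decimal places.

Work backward from the last round.
Round 4 (the client proposes): the contractor will accept anything ≥ 0, so the client offers 0 and keeps 100.
Round 3 (the contractor proposes): the client can get 100 next round, worth 0.76 × 100 = 76 now. The contractor offers 76 and keeps 100 − 76 = 24.
Round 2 (the client proposes): the contractor can get 24 next round, worth 0.97 × 24 = 23.28 now. The client offers 23.28 and keeps 100 − 23.28 = 76.72.
Round 1 (the contractor proposes): the client can get 76.72 next round, worth 0.76 × 76.72 = 58.3072 now; the contractor offers that and keeps 41.6928.

41.69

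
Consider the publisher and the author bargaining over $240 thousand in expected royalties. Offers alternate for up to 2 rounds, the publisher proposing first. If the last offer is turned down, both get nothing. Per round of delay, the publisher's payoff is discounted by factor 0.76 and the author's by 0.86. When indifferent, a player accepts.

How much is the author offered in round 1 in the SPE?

Round 2 (the author proposes): the publisher will accept anything ≥ 0, so the author offers 0 and keeps 240.
Round 1 (the publisher proposes): the author can get 240 next round, worth 0.86 × 240 = 206.4 now, so the publisher offers 206.4, keeping 33.6.

206.4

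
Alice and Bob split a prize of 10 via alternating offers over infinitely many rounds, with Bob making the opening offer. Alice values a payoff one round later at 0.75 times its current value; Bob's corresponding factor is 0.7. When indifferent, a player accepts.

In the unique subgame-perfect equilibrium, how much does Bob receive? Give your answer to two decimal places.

When Bob proposes, Alice accepts any offer worth at least 0.75 times what Alice would get by proposing next round; and vice versa.
This gives x = 10 − 0.75y and y = 10 − 0.7x, where x and y are each side's share when it proposes.
Hence (1 − 0.75·0.7)x = 10(1 − 0.75), i.e. 0.475·x = 2.5.
x ≈ 5.2632; Alice's share is 10 − x ≈ 4.7368.

5.26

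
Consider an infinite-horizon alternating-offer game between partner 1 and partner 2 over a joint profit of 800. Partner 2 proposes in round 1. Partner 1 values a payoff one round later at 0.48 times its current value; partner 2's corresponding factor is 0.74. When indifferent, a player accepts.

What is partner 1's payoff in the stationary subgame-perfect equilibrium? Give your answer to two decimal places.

154.84

Let x be partner 2's share when partner 2 proposes and y be partner 1's share when partner 1 proposes.
Partner 1 accepts iff offered ≥ 0.48·y, so x = 800 − 0.48y. Symmetrically y = 800 − 0.74x.
Substituting: x = 800 − 0.48(800 − 0.74x), giving x(1 − 0.74·0.48) = 800(1 − 0.48).
So x = 800 × 0.52 / 0.6448 ≈ 645.1613, and partner 1 receives 800 − x ≈ 154.8387.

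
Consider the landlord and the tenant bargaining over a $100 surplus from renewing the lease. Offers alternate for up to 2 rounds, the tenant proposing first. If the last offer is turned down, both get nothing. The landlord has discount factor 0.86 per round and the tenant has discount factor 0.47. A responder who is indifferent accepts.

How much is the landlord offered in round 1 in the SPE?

Round 2 (the landlord proposes): rejection yields 0 for the tenant; the landlord offers 0 and keeps 100.
Round 1 (the tenant proposes): the landlord can get 100 next round, worth 0.86 × 100 = 86 now; the tenant offers that and keeps 14.

86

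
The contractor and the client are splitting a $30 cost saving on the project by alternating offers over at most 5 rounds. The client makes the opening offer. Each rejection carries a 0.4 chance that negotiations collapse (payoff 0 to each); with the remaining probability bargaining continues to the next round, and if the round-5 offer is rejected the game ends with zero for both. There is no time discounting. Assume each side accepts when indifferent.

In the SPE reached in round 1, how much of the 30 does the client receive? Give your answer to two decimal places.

Round 5 (the client proposes): rejection yields 0 for the contractor; the client offers 0 and keeps 30.
Round 4 (the contractor proposes): rejecting gives the client an expected 0.6 × 30 = 18, so the contractor offers 18, keeping 12.
Round 3 (the client proposes): rejecting gives the contractor an expected 0.6 × 12 = 7.2. The client offers 7.2 and keeps 30 − 7.2 = 22.8.
Round 2 (the contractor proposes): rejecting gives the client an expected 0.6 × 22.8 = 13.68; the contractor offers that and keeps 16.32.
Round 1 (the client proposes): rejecting gives the contractor an expected 0.6 × 16.32 = 9.792. The client offers 9.792 and keeps 30 − 9.792 = 20.208.

20.21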